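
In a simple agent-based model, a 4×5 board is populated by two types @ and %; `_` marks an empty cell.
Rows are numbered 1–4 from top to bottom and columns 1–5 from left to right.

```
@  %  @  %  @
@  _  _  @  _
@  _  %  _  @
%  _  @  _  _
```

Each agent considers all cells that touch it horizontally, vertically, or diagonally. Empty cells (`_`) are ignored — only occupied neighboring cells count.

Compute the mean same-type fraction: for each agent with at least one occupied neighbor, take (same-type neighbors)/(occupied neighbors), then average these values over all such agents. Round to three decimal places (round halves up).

0.342

(1,1)@ 1/2
(1,2)% 0/3
(1,3)@ 1/3
(1,4)% 0/3
(1,5)@ 1/2
(2,1)@ 2/3
(2,4)@ 3/5
(3,1)@ 1/2
(3,3)% 0/2
(3,5)@ 1/1
(4,1)% 0/1
(4,3)@ 0/1
Sum over 12 agents: 1/2 + 0/3 + 1/3 + 0/3 + 1/2 + 2/3 + 3/5 + 1/2 + 0/2 + 1/1 + 0/1 + 0/1 = 41/10; mean = 41/10 ÷ 12 = 41/120 = 0.341666… → 0.342.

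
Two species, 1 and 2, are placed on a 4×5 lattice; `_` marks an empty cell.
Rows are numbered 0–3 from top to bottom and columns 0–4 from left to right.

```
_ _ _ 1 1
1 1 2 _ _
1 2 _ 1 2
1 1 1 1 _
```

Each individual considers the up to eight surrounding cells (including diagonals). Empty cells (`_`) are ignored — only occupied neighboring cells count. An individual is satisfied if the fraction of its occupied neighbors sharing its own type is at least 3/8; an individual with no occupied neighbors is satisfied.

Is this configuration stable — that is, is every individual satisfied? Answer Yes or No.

(0,3)1 1/2 ok
(0,4)1 1/1 ok
(1,0)1 2/3 ok
(1,1)1 2/4 ok
(1,2)2 1/4 unhappy
(2,0)1 4/5 ok
(2,1)2 1/7 unhappy
(2,3)1 2/4 ok
(2,4)2 0/2 unhappy
(3,0)1 2/3 ok
(3,1)1 3/4 ok
(3,2)1 3/4 ok
(3,3)1 2/3 ok
For instance (1,2) has only 1/4 same-type neighbors, below 3/8.

No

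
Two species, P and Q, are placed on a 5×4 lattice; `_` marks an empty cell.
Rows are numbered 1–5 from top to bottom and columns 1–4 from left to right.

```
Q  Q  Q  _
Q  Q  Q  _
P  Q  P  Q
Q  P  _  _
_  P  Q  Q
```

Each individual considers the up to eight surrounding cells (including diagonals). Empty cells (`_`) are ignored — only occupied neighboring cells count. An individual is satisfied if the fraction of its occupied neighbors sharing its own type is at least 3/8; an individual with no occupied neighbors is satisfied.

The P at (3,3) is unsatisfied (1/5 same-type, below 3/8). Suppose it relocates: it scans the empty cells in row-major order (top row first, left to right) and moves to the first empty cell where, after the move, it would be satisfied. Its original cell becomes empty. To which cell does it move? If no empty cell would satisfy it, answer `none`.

(5,1)

Vacating (3,3). Empty cells in order:
  (1,4): 0/2 same-type → still unsatisfied.
  (2,4): 0/3 same-type → still unsatisfied.
  (4,3): 2/6 same-type → still unsatisfied.
  (4,4): 0/3 same-type → still unsatisfied.
  (5,1): 2/3 same-type → satisfied — stop here.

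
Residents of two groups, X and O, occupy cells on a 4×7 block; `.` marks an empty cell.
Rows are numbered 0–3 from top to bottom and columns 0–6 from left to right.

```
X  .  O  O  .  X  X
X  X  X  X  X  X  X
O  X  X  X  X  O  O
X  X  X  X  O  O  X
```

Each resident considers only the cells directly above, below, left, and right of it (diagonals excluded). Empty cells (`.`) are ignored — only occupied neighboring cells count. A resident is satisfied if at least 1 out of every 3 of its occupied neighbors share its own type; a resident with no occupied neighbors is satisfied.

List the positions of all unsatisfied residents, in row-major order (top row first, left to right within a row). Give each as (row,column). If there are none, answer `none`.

(2,0), (3,6)

(0,0)X 1/1 ok
(0,2)O 1/2 ok
(0,3)O 1/2 ok
(0,5)X 2/2 ok
(0,6)X 2/2 ok
(1,0)X 2/3 ok
(1,1)X 3/3 ok
(1,2)X 3/4 ok
(1,3)X 3/4 ok
(1,4)X 3/3 ok
(1,5)X 3/4 ok
(1,6)X 2/3 ok
(2,0)O 0/3 unhappy
(2,1)X 3/4 ok
(2,2)X 4/4 ok
(2,3)X 4/4 ok
(2,4)X 2/4 ok
(2,5)O 2/4 ok
(2,6)O 1/3 ok
(3,0)X 1/2 ok
(3,1)X 3/3 ok
(3,2)X 3/3 ok
(3,3)X 2/3 ok
(3,4)O 1/3 ok
(3,5)O 2/3 ok
(3,6)X 0/2 unhappy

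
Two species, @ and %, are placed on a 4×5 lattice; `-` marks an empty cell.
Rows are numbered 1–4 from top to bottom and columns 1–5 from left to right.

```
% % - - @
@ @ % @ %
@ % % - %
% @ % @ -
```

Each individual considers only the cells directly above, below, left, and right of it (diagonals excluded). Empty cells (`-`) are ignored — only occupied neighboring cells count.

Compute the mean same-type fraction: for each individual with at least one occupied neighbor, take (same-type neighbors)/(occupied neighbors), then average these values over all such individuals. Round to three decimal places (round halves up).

Row 1: (1,1)% 1/2 · (1,2)% 1/2 · (1,5)@ 0/1
Row 2: (2,1)@ 2/3 · (2,2)@ 1/4 · (2,3)% 1/3 · (2,4)@ 0/2 · (2,5)% 1/3
Row 3: (3,1)@ 1/3 · (3,2)% 1/4 · (3,3)% 3/3 · (3,5)% 1/1
Row 4: (4,1)% 0/2 · (4,2)@ 0/3 · (4,3)% 1/3 · (4,4)@ 0/1
Sum over 16 individuals: 1/2 + 1/2 + 0/1 + 2/3 + 1/4 + 1/3 + 0/2 + 1/3 + 1/3 + 1/4 + 3/3 + 1/1 + 0/2 + 0/3 + 1/3 + 0/1 = 11/2; mean = 11/2 ÷ 16 = 11/32 = 0.34375 → 0.344.

0.344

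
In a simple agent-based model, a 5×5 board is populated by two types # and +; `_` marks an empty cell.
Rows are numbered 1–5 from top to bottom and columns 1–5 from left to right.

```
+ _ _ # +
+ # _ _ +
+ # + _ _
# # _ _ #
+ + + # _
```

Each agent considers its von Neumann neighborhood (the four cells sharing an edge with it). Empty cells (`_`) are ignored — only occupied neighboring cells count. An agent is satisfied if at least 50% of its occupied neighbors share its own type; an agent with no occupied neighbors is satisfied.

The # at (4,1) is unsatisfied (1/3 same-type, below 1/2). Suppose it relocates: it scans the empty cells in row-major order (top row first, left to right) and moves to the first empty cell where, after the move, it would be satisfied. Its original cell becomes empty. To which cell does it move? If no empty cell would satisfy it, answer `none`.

Vacating (4,1). Empty cells in order:
  (1,2): 1/2 same-type → satisfied — stop here.

(1,2)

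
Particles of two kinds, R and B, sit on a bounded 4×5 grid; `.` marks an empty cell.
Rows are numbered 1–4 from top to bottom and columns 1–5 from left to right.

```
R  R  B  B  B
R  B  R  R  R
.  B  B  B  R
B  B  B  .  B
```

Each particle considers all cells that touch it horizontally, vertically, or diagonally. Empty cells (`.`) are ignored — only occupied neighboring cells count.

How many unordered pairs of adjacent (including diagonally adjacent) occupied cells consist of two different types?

21

Scan each occupied cell's neighbors to the right and below (and the two forward diagonals) so each pair is counted once.
Row 1: R(1,1)–R(1,2)= R(1,1)–R(2,1)= R(1,1)–B(2,2)≠ R(1,2)–B(1,3)≠ R(1,2)–B(2,2)≠ R(1,2)–R(2,3)= R(1,2)–R(2,1)= B(1,3)–B(1,4)= B(1,3)–R(2,3)≠ B(1,3)–R(2,4)≠ B(1,3)–B(2,2)= B(1,4)–B(1,5)= B(1,4)–R(2,4)≠ B(1,4)–R(2,5)≠ B(1,4)–R(2,3)≠ B(1,5)–R(2,5)≠ B(1,5)–R(2,4)≠  → 10/17 unlike.
Row 2: R(2,1)–B(2,2)≠ R(2,1)–B(3,2)≠ B(2,2)–R(2,3)≠ B(2,2)–B(3,2)= B(2,2)–B(3,3)= R(2,3)–R(2,4)= R(2,3)–B(3,3)≠ R(2,3)–B(3,4)≠ R(2,3)–B(3,2)≠ R(2,4)–R(2,5)= R(2,4)–B(3,4)≠ R(2,4)–R(3,5)= R(2,4)–B(3,3)≠ R(2,5)–R(3,5)= R(2,5)–B(3,4)≠  → 9/15 unlike.
Row 3: B(3,2)–B(3,3)= B(3,2)–B(4,2)= B(3,2)–B(4,3)= B(3,2)–B(4,1)= B(3,3)–B(3,4)= B(3,3)–B(4,3)= B(3,3)–B(4,2)= B(3,4)–R(3,5)≠ B(3,4)–B(4,5)= B(3,4)–B(4,3)= R(3,5)–B(4,5)≠  → 2/11 unlike.
Row 4: B(4,1)–B(4,2)= B(4,2)–B(4,3)=  → 0/2 unlike.
Total adjacent occupied pairs: 45; unlike-type pairs: 21.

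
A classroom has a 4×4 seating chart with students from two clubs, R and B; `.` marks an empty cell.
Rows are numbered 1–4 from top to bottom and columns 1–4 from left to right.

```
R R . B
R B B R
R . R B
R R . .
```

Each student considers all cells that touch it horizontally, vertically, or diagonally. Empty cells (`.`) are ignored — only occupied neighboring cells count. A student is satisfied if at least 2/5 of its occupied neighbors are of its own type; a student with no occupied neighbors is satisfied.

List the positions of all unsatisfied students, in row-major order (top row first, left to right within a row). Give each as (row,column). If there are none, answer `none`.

Row 1: (1,1)R 2/3 ✓ · (1,2)R 2/4 ✓ · (1,4)B 1/2 ✓
Row 2: (2,1)R 3/4 ✓ · (2,2)B 1/6 ✗ · (2,3)B 3/6 ✓ · (2,4)R 1/4 ✗
Row 3: (3,1)R 3/4 ✓ · (3,3)R 2/5 ✓ · (3,4)B 1/3 ✗
Row 4: (4,1)R 2/2 ✓ · (4,2)R 3/3 ✓

(2,2), (2,4), (3,4)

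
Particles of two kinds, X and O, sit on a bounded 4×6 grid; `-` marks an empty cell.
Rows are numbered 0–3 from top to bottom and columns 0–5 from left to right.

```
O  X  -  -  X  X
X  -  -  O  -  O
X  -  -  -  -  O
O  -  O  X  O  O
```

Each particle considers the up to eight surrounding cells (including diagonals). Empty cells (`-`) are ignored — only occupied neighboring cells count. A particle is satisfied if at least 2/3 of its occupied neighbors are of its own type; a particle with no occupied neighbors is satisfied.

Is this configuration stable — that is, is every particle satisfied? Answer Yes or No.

(0,0)O 0/2 ✗
(0,1)X 1/2 ✗
(0,4)X 1/3 ✗
(0,5)X 1/2 ✗
(1,0)X 2/3 ✓
(1,3)O 0/1 ✗
(1,5)O 1/3 ✗
(2,0)X 1/2 ✗
(2,5)O 3/3 ✓
(3,0)O 0/1 ✗
(3,2)O 0/1 ✗
(3,3)X 0/2 ✗
(3,4)O 2/3 ✓
(3,5)O 2/2 ✓
For instance (0,0) has only 0/2 same-type neighbors, below 2/3.

No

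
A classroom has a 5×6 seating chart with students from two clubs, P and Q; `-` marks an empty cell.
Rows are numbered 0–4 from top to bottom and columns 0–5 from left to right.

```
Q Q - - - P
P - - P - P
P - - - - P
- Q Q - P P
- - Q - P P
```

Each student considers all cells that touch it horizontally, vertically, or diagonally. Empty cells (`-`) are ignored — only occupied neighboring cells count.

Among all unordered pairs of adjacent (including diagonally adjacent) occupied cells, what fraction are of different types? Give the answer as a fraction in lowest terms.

1/6

Scan each occupied cell's neighbors to the right and below (and the two forward diagonals) so each pair is counted once.
Row 0: Q(0,0)–Q(0,1)= Q(0,0)–P(1,0)≠ Q(0,1)–P(1,0)≠ P(0,5)–P(1,5)=  → 2/4 unlike.
Row 1: P(1,0)–P(2,0)= P(1,5)–P(2,5)=  → 0/2 unlike.
Row 2: P(2,0)–Q(3,1)≠ P(2,5)–P(3,5)= P(2,5)–P(3,4)=  → 1/3 unlike.
Row 3: Q(3,1)–Q(3,2)= Q(3,1)–Q(4,2)= Q(3,2)–Q(4,2)= P(3,4)–P(3,5)= P(3,4)–P(4,4)= P(3,4)–P(4,5)= P(3,5)–P(4,5)= P(3,5)–P(4,4)=  → 0/8 unlike.
Row 4: P(4,4)–P(4,5)=  → 0/1 unlike.
Total adjacent occupied pairs: 18; unlike-type pairs: 3.
3/18 reduces to 1/6.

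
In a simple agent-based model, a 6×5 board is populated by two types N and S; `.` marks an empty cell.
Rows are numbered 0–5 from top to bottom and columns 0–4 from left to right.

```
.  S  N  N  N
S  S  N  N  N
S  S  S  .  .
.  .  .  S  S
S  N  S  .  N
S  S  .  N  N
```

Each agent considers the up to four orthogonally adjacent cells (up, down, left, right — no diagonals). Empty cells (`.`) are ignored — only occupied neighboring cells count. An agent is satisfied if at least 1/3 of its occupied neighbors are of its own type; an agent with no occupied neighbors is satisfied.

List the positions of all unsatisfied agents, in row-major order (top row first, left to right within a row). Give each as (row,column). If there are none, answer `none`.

Row 0: (0,1)S 1/2 ok · (0,2)N 2/3 ok · (0,3)N 3/3 ok · (0,4)N 2/2 ok
Row 1: (1,0)S 2/2 ok · (1,1)S 3/4 ok · (1,2)N 2/4 ok · (1,3)N 3/3 ok · (1,4)N 2/2 ok
Row 2: (2,0)S 2/2 ok · (2,1)S 3/3 ok · (2,2)S 1/2 ok
Row 3: (3,3)S 1/1 ok · (3,4)S 1/2 ok
Row 4: (4,0)S 1/2 ok · (4,1)N 0/3 unhappy · (4,2)S 0/1 unhappy · (4,4)N 1/2 ok
Row 5: (5,0)S 2/2 ok · (5,1)S 1/2 ok · (5,3)N 1/1 ok · (5,4)N 2/2 ok

(4,1), (4,2)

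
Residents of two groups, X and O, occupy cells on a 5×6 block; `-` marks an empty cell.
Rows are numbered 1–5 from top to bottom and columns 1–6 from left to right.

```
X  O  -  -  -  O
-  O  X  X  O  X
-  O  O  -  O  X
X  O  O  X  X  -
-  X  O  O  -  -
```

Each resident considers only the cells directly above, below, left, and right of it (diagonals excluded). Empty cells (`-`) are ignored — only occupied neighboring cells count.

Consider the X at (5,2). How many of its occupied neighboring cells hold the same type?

0

Occupied neighbors of (5,2): (4,2)=O, (5,3)=O.
Same type (X): 0 of 2.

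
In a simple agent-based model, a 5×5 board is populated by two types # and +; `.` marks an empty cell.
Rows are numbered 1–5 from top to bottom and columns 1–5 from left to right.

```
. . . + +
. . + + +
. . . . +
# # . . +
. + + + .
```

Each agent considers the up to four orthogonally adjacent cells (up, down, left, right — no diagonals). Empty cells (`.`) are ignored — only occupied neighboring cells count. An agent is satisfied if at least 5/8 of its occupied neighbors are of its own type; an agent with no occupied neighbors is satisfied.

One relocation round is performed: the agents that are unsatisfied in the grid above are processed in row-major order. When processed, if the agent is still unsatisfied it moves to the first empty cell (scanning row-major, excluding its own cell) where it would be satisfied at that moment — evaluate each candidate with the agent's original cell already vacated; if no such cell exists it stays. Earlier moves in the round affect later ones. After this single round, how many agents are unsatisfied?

0

Initially unsatisfied (in order): (4,2), (5,2).
  (4,2) → (1,1).
  (5,2): now satisfied by earlier moves; stays.
Resulting grid:
# . . + +
. . + + +
. . . . +
# . . . +
. + + + .
All satisfied now.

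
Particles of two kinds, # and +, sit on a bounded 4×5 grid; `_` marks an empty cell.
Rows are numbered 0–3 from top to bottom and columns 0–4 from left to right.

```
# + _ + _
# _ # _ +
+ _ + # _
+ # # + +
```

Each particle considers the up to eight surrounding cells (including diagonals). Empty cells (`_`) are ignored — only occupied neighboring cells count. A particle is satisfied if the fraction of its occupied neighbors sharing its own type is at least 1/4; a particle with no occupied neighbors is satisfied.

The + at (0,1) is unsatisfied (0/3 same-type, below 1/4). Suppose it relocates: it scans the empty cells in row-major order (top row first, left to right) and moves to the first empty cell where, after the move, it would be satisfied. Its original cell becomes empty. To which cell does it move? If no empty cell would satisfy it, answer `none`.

(0,2)

Vacating (0,1). Empty cells in order:
  (0,2): 1/2 same-type → satisfied — stop here.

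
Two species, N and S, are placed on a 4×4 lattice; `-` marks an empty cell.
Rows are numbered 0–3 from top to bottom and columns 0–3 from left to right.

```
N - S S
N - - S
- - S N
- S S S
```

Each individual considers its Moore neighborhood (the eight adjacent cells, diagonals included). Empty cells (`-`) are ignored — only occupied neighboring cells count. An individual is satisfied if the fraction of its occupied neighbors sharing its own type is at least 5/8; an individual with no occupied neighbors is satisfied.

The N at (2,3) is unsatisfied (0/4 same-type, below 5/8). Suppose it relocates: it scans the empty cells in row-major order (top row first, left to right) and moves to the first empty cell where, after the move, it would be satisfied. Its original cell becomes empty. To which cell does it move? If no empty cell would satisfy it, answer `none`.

(0,1)

Vacating (2,3). Empty cells in order:
  (0,1): 2/3 same-type → satisfied — stop here.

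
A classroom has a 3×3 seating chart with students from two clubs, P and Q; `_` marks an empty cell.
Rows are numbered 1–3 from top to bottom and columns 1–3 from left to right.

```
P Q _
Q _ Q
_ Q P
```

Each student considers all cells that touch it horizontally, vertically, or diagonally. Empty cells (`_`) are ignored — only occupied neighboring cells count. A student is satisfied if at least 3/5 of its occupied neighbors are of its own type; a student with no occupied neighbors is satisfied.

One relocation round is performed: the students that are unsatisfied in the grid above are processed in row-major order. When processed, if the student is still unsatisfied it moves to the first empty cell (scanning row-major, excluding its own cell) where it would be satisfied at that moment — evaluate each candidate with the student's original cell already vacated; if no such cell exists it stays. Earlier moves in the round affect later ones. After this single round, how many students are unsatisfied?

Initially unsatisfied (in order): (1,1), (3,3).
  (1,1): no empty cell satisfies it; stays.
  (3,3): no empty cell satisfies it; stays.
Resulting grid:
P Q _
Q _ Q
_ Q P
Unsatisfied now: (1,1), (3,3).

2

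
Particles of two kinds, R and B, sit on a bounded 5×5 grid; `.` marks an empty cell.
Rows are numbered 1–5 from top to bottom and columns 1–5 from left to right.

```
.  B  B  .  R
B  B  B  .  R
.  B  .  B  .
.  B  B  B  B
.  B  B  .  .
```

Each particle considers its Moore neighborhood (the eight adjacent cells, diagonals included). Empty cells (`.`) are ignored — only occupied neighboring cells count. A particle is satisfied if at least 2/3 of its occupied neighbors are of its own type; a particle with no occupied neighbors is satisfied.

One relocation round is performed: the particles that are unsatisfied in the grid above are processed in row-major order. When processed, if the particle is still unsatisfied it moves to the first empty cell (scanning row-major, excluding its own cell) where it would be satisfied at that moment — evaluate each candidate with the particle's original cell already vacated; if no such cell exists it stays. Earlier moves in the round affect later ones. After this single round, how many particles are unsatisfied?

Initially unsatisfied (in order): (2,5).
  (2,5): no empty cell satisfies it; stays.
Resulting grid:
. B B . R
B B B . R
. B . B .
. B B B B
. B B . .
Unsatisfied now: (2,5).

1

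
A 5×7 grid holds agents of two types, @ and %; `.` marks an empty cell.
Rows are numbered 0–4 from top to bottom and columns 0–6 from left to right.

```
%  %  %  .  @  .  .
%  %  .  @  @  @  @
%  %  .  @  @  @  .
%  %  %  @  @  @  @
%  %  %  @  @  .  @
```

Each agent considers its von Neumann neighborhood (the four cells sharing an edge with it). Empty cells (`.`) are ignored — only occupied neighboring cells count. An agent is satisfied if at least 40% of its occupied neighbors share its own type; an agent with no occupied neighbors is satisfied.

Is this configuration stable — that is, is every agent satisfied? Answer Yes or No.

(0,0)% 2/2 ok
(0,1)% 3/3 ok
(0,2)% 1/1 ok
(0,4)@ 1/1 ok
(1,0)% 3/3 ok
(1,1)% 3/3 ok
(1,3)@ 2/2 ok
(1,4)@ 4/4 ok
(1,5)@ 3/3 ok
(1,6)@ 1/1 ok
(2,0)% 3/3 ok
(2,1)% 3/3 ok
(2,3)@ 3/3 ok
(2,4)@ 4/4 ok
(2,5)@ 3/3 ok
(3,0)% 3/3 ok
(3,1)% 4/4 ok
(3,2)% 2/3 ok
(3,3)@ 3/4 ok
(3,4)@ 4/4 ok
(3,5)@ 3/3 ok
(3,6)@ 2/2 ok
(4,0)% 2/2 ok
(4,1)% 3/3 ok
(4,2)% 2/3 ok
(4,3)@ 2/3 ok
(4,4)@ 2/2 ok
(4,6)@ 1/1 ok
All meet the threshold, so the configuration is stable.

Yes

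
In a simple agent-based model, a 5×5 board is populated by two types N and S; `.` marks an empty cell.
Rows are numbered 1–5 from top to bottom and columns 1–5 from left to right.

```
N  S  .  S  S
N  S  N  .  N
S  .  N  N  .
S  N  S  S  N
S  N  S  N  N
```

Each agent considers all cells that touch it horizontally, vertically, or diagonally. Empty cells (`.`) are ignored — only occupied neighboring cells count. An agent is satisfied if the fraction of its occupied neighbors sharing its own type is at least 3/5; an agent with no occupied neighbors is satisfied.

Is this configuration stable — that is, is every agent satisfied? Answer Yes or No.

No

Row 1: (1,1)N 1/3 unhappy · (1,2)S 1/4 unhappy · (1,4)S 1/3 unhappy · (1,5)S 1/2 unhappy
Row 2: (2,1)N 1/4 unhappy · (2,2)S 2/6 unhappy · (2,3)N 2/5 unhappy · (2,5)N 1/3 unhappy
Row 3: (3,1)S 2/4 unhappy · (3,3)N 3/6 unhappy · (3,4)N 4/6 ok
Row 4: (4,1)S 2/4 unhappy · (4,2)N 2/7 unhappy · (4,3)S 2/7 unhappy · (4,4)S 2/7 unhappy · (4,5)N 3/4 ok
Row 5: (5,1)S 1/3 unhappy · (5,2)N 1/5 unhappy · (5,3)S 2/5 unhappy · (5,4)N 2/5 unhappy · (5,5)N 2/3 ok
For instance (1,1) has only 1/3 same-type neighbors, below 3/5.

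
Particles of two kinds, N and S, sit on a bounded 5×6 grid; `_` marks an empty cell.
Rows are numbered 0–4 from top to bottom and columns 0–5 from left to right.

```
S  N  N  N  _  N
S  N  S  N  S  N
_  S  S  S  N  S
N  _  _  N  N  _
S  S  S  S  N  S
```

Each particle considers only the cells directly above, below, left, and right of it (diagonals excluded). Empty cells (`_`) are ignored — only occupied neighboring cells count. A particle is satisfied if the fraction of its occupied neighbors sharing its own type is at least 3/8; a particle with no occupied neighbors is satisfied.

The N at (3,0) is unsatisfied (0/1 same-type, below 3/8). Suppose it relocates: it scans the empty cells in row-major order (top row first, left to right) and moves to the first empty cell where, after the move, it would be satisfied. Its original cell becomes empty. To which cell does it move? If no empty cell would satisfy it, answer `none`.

Vacating (3,0). Empty cells in order:
  (0,4): 2/3 same-type → satisfied — stop here.

(0,4)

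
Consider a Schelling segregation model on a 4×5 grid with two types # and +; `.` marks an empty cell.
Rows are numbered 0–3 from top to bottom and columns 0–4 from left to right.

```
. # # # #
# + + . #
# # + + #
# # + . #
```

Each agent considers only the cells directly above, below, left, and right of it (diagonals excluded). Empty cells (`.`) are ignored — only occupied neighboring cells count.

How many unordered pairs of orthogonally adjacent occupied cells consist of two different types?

Scan each occupied cell's neighbors to the right and below so each pair is counted once.
Row 0: #(0,1)–#(0,2)= #(0,1)–+(1,1)≠ #(0,2)–#(0,3)= #(0,2)–+(1,2)≠ #(0,3)–#(0,4)= #(0,4)–#(1,4)=  → 2/6 unlike.
Row 1: #(1,0)–+(1,1)≠ #(1,0)–#(2,0)= +(1,1)–+(1,2)= +(1,1)–#(2,1)≠ +(1,2)–+(2,2)= #(1,4)–#(2,4)=  → 2/6 unlike.
Row 2: #(2,0)–#(2,1)= #(2,0)–#(3,0)= #(2,1)–+(2,2)≠ #(2,1)–#(3,1)= +(2,2)–+(2,3)= +(2,2)–+(3,2)= +(2,3)–#(2,4)≠ #(2,4)–#(3,4)=  → 2/8 unlike.
Row 3: #(3,0)–#(3,1)= #(3,1)–+(3,2)≠  → 1/2 unlike.
Total adjacent occupied pairs: 22; unlike-type pairs: 7.

7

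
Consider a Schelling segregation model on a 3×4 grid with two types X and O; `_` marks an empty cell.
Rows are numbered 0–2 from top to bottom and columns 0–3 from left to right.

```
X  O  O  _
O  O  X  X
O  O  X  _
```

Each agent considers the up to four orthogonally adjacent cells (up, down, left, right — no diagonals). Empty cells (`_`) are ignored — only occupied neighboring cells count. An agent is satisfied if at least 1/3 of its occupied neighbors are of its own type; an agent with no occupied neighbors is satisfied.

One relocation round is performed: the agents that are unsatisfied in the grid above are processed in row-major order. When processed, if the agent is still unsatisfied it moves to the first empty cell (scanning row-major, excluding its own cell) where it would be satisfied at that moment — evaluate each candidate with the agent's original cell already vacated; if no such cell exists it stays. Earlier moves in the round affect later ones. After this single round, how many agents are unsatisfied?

0

Initially unsatisfied (in order): (0,0).
  (0,0) → (0,3).
Resulting grid:
_ O O X
O O X X
O O X _
All satisfied now.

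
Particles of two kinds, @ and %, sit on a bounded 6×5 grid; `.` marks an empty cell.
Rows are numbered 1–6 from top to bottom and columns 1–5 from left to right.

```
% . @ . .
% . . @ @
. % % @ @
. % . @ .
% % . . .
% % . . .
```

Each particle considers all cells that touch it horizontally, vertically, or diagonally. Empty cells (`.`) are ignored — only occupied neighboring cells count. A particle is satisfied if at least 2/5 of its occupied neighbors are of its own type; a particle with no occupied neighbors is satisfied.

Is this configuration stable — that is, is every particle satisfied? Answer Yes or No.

(1,1)% 1/1 ✓
(1,3)@ 1/1 ✓
(2,1)% 2/2 ✓
(2,4)@ 4/5 ✓
(2,5)@ 3/3 ✓
(3,2)% 3/3 ✓
(3,3)% 2/5 ✓
(3,4)@ 4/5 ✓
(3,5)@ 4/4 ✓
(4,2)% 4/4 ✓
(4,4)@ 2/3 ✓
(5,1)% 4/4 ✓
(5,2)% 4/4 ✓
(6,1)% 3/3 ✓
(6,2)% 3/3 ✓
All meet the threshold, so the configuration is stable.

Yes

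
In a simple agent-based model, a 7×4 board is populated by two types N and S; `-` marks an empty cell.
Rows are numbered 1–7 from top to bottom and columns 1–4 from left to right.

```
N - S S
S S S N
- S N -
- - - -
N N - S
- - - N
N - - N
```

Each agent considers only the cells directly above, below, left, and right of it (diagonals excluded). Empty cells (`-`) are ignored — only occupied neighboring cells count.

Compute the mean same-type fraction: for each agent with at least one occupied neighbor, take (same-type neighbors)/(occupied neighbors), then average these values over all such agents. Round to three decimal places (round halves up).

(1,1)N 0/1
(1,3)S 2/2
(1,4)S 1/2
(2,1)S 1/2
(2,2)S 3/3
(2,3)S 2/4
(2,4)N 0/2
(3,2)S 1/2
(3,3)N 0/2
(5,1)N 1/1
(5,2)N 1/1
(5,4)S 0/1
(6,4)N 1/2
(7,1)N — no occupied neighbors
(7,4)N 1/1
Sum over 14 agents: 0/1 + 2/2 + 1/2 + 1/2 + 3/3 + 2/4 + 0/2 + 1/2 + 0/2 + 1/1 + 1/1 + 0/1 + 1/2 + 1/1 = 15/2; mean = 15/2 ÷ 14 = 15/28 = 0.535714… → 0.536.

0.536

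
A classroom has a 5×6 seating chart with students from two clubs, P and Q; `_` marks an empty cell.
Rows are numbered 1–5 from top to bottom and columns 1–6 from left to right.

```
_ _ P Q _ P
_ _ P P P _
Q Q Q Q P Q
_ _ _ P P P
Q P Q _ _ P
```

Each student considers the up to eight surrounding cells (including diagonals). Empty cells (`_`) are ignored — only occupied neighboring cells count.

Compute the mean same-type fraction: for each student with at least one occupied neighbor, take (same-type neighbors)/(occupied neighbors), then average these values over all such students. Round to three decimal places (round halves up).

0.464

(1,3)P 2/3
(1,4)Q 0/4
(1,6)P 1/1
(2,3)P 2/6
(2,4)P 4/7
(2,5)P 3/6
(3,1)Q 1/1
(3,2)Q 2/3
(3,3)Q 2/5
(3,4)Q 1/7
(3,5)P 5/7
(3,6)Q 0/4
(4,4)P 2/5
(4,5)P 4/6
(4,6)P 3/4
(5,1)Q 0/1
(5,2)P 0/2
(5,3)Q 0/2
(5,6)P 2/2
Sum over 19 students: 2/3 + 0/4 + 1/1 + 2/6 + 4/7 + 3/6 + 1/1 + 2/3 + 2/5 + 1/7 + 5/7 + 0/4 + 2/5 + 4/6 + 3/4 + 0/1 + 0/2 + 0/2 + 2/2 = 3701/420; mean = 3701/420 ÷ 19 = 3701/7980 = 0.463784… → 0.464.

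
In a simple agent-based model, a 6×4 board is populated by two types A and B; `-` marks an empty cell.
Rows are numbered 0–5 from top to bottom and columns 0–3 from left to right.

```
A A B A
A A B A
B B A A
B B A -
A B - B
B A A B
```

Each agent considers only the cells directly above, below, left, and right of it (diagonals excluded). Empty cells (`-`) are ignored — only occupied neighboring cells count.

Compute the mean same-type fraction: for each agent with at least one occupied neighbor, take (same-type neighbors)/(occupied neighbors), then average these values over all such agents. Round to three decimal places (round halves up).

0.538

Row 0: (0,0)A 2/2 · (0,1)A 2/3 · (0,2)B 1/3 · (0,3)A 1/2
Row 1: (1,0)A 2/3 · (1,1)A 2/4 · (1,2)B 1/4 · (1,3)A 2/3
Row 2: (2,0)B 2/3 · (2,1)B 2/4 · (2,2)A 2/4 · (2,3)A 2/2
Row 3: (3,0)B 2/3 · (3,1)B 3/4 · (3,2)A 1/2
Row 4: (4,0)A 0/3 · (4,1)B 1/3 · (4,3)B 1/1
Row 5: (5,0)B 0/2 · (5,1)A 1/3 · (5,2)A 1/2 · (5,3)B 1/2
Sum over 22 agents: 2/2 + 2/3 + 1/3 + 1/2 + 2/3 + 2/4 + 1/4 + 2/3 + 2/3 + 2/4 + 2/4 + 2/2 + 2/3 + 3/4 + 1/2 + 0/3 + 1/3 + 1/1 + 0/2 + 1/3 + 1/2 + 1/2 = 71/6; mean = 71/6 ÷ 22 = 71/132 = 0.537878… → 0.538.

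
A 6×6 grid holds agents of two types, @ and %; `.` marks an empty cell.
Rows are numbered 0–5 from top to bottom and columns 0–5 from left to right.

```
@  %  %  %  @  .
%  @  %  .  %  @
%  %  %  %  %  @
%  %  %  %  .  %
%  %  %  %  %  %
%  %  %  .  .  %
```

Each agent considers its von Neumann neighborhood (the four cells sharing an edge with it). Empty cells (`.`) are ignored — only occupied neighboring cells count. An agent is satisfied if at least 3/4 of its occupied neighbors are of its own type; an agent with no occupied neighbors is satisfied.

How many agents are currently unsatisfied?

Row 0: (0,0)@ 0/2 unhappy · (0,1)% 1/3 unhappy · (0,2)% 3/3 ok · (0,3)% 1/2 unhappy · (0,4)@ 0/2 unhappy
Row 1: (1,0)% 1/3 unhappy · (1,1)@ 0/4 unhappy · (1,2)% 2/3 unhappy · (1,4)% 1/3 unhappy · (1,5)@ 1/2 unhappy
Row 2: (2,0)% 3/3 ok · (2,1)% 3/4 ok · (2,2)% 4/4 ok · (2,3)% 3/3 ok · (2,4)% 2/3 unhappy · (2,5)@ 1/3 unhappy
Row 3: (3,0)% 3/3 ok · (3,1)% 4/4 ok · (3,2)% 4/4 ok · (3,3)% 3/3 ok · (3,5)% 1/2 unhappy
Row 4: (4,0)% 3/3 ok · (4,1)% 4/4 ok · (4,2)% 4/4 ok · (4,3)% 3/3 ok · (4,4)% 2/2 ok · (4,5)% 3/3 ok
Row 5: (5,0)% 2/2 ok · (5,1)% 3/3 ok · (5,2)% 2/2 ok · (5,5)% 1/1 ok
Unsatisfied: (0,0), (0,1), (0,3), (0,4), (1,0), (1,1), (1,2), (1,4), (1,5), (2,4), (2,5), (3,5) — 12 in total.

12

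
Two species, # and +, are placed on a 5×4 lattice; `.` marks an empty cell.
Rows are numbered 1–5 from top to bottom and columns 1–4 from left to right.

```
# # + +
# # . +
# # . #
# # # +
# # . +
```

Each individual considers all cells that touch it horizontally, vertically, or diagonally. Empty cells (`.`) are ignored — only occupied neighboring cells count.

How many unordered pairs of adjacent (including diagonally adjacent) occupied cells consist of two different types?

Scan each occupied cell's neighbors to the right and below (and the two forward diagonals) so each pair is counted once.
From row 1: 2 unlike of 10 pairs (running 2/10).
From row 2: 1 unlike of 6 pairs (running 3/16).
From row 3: 1 unlike of 8 pairs (running 4/24).
From row 4: 2 unlike of 10 pairs (running 6/34).
From row 5: 0 unlike of 1 pairs (running 6/35).
Total adjacent occupied pairs: 35; unlike-type pairs: 6.

6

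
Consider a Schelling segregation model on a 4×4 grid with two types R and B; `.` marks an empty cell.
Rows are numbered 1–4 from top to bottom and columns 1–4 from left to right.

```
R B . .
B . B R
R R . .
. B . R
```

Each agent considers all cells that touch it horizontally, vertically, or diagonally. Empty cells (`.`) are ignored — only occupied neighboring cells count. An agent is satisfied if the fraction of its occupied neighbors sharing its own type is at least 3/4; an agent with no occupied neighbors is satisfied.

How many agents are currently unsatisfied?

Row 1: (1,1)R 0/2 not · (1,2)B 2/3 not
Row 2: (2,1)B 1/4 not · (2,3)B 1/3 not · (2,4)R 0/1 not
Row 3: (3,1)R 1/3 not · (3,2)R 1/4 not
Row 4: (4,2)B 0/2 not · (4,4)R 0/0 satisfied
Unsatisfied: (1,1), (1,2), (2,1), (2,3), (2,4), (3,1), (3,2), (4,2) — 8 in total.

8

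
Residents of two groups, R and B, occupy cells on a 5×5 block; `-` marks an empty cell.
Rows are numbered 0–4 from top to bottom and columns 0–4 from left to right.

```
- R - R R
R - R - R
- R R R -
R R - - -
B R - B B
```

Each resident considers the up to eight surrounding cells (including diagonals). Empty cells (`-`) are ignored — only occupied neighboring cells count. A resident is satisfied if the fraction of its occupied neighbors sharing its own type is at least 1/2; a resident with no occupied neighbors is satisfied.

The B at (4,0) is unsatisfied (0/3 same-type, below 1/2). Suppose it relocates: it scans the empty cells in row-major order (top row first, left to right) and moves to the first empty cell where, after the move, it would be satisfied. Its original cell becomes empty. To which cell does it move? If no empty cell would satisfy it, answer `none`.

Vacating (4,0). Empty cells in order:
  (0,0): 0/2 same-type → still unsatisfied.
  (0,2): 0/3 same-type → still unsatisfied.
  (1,1): 0/5 same-type → still unsatisfied.
  (1,3): 0/6 same-type → still unsatisfied.
  (2,0): 0/4 same-type → still unsatisfied.
  (2,4): 0/2 same-type → still unsatisfied.
  (3,2): 1/6 same-type → still unsatisfied.
  (3,3): 2/4 same-type → satisfied — stop here.

(3,3)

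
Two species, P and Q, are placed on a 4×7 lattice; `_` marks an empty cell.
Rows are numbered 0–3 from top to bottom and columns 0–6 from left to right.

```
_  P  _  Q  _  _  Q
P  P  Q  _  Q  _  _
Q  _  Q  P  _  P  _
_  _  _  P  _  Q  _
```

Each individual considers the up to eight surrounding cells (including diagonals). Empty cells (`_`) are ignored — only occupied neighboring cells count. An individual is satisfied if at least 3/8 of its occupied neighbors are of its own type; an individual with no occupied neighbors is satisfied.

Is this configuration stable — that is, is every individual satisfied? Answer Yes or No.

No

Row 0: (0,1)P 2/3 ✓ · (0,3)Q 2/2 ✓ · (0,6)Q 0/0 ✓
Row 1: (1,0)P 2/3 ✓ · (1,1)P 2/5 ✓ · (1,2)Q 2/5 ✓ · (1,4)Q 1/3 ✗
Row 2: (2,0)Q 0/2 ✗ · (2,2)Q 1/4 ✗ · (2,3)P 1/4 ✗ · (2,5)P 0/2 ✗
Row 3: (3,3)P 1/2 ✓ · (3,5)Q 0/1 ✗
For instance (1,4) has only 1/3 same-type neighbors, below 3/8.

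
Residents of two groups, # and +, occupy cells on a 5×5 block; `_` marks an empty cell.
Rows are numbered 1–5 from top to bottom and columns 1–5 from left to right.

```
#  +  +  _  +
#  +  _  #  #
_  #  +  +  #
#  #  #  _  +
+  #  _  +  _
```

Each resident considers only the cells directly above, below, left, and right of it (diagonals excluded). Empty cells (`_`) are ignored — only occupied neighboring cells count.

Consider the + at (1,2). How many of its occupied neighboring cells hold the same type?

2

Occupied neighbors of (1,2): (2,2)=+, (1,1)=#, (1,3)=+.
Same type (+): 2 of 3.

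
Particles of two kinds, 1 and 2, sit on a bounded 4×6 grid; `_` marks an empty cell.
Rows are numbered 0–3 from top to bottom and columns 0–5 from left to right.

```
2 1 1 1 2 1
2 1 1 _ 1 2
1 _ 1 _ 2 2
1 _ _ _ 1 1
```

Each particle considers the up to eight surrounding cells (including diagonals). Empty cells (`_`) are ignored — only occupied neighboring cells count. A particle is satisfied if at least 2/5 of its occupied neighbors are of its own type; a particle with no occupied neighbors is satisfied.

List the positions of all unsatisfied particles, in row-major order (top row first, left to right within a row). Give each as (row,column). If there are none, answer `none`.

(0,0)2 1/3 unhappy
(0,1)1 3/5 ok
(0,2)1 4/4 ok
(0,3)1 3/4 ok
(0,4)2 1/4 unhappy
(0,5)1 1/3 unhappy
(1,0)2 1/4 unhappy
(1,1)1 5/7 ok
(1,2)1 5/5 ok
(1,4)1 2/6 unhappy
(1,5)2 3/5 ok
(2,0)1 2/3 ok
(2,2)1 2/2 ok
(2,4)2 2/5 ok
(2,5)2 2/5 ok
(3,0)1 1/1 ok
(3,4)1 1/3 unhappy
(3,5)1 1/3 unhappy

(0,0), (0,4), (0,5), (1,0), (1,4), (3,4), (3,5)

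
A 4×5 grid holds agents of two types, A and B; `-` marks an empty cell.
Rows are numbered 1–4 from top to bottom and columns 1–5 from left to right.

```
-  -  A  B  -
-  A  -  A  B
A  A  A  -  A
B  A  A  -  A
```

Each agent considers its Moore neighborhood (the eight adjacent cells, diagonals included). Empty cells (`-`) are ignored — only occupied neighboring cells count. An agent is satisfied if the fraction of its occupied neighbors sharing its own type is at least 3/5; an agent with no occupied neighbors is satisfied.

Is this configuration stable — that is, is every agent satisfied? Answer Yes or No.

(1,3)A 2/3 satisfied
(1,4)B 1/3 not
(2,2)A 4/4 satisfied
(2,4)A 3/5 satisfied
(2,5)B 1/3 not
(3,1)A 3/4 satisfied
(3,2)A 5/6 satisfied
(3,3)A 5/5 satisfied
(3,5)A 2/3 satisfied
(4,1)B 0/3 not
(4,2)A 4/5 satisfied
(4,3)A 3/3 satisfied
(4,5)A 1/1 satisfied
For instance (1,4) has only 1/3 same-type neighbors, below 3/5.

No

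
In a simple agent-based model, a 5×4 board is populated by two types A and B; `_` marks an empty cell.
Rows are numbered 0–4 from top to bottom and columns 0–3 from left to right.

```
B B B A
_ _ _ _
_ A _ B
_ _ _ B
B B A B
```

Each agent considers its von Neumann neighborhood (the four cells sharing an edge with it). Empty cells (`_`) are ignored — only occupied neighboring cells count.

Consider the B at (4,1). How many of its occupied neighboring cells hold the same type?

1

Occupied neighbors of (4,1): (4,0)=B, (4,2)=A.
Same type (B): 1 of 2.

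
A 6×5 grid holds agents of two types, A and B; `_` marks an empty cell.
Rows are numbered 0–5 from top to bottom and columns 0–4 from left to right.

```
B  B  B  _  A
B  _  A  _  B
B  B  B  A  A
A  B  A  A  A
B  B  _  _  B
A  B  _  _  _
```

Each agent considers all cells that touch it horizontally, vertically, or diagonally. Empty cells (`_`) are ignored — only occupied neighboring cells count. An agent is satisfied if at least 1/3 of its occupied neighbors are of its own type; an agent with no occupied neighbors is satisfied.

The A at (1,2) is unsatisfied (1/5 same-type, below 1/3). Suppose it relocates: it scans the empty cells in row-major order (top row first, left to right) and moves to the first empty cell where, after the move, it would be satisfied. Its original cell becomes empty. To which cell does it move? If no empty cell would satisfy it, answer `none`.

Vacating (1,2). Empty cells in order:
  (0,3): 1/3 same-type → satisfied — stop here.

(0,3)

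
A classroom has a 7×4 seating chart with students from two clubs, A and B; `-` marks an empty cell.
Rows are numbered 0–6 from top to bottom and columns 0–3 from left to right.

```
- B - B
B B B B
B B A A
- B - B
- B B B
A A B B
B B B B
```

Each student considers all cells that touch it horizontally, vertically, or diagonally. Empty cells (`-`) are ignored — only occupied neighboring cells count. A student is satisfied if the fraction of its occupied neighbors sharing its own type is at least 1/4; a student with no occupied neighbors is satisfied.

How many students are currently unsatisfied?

(0,1)B 3/3 ok
(0,3)B 2/2 ok
(1,0)B 4/4 ok
(1,1)B 5/6 ok
(1,2)B 5/7 ok
(1,3)B 2/4 ok
(2,0)B 4/4 ok
(2,1)B 5/6 ok
(2,2)A 1/7 unhappy
(2,3)A 1/4 ok
(3,1)B 4/5 ok
(3,3)B 2/4 ok
(4,1)B 3/5 ok
(4,2)B 6/7 ok
(4,3)B 4/4 ok
(5,0)A 1/4 ok
(5,1)A 1/7 unhappy
(5,2)B 7/8 ok
(5,3)B 5/5 ok
(6,0)B 1/3 ok
(6,1)B 3/5 ok
(6,2)B 4/5 ok
(6,3)B 3/3 ok
Unsatisfied: (2,2), (5,1) — 2 in total.

2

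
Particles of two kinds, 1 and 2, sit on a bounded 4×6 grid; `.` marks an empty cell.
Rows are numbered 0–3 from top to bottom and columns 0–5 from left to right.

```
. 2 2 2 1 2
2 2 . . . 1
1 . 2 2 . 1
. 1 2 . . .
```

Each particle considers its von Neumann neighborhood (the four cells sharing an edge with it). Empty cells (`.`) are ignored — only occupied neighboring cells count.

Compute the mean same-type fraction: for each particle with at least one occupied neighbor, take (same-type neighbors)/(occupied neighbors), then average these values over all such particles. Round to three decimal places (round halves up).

(0,1)2 2/2
(0,2)2 2/2
(0,3)2 1/2
(0,4)1 0/2
(0,5)2 0/2
(1,0)2 1/2
(1,1)2 2/2
(1,5)1 1/2
(2,0)1 0/1
(2,2)2 2/2
(2,3)2 1/1
(2,5)1 1/1
(3,1)1 0/1
(3,2)2 1/2
Sum over 14 particles: 2/2 + 2/2 + 1/2 + 0/2 + 0/2 + 1/2 + 2/2 + 1/2 + 0/1 + 2/2 + 1/1 + 1/1 + 0/1 + 1/2 = 8; mean = 8 ÷ 14 = 4/7 = 0.571428… → 0.571.

0.571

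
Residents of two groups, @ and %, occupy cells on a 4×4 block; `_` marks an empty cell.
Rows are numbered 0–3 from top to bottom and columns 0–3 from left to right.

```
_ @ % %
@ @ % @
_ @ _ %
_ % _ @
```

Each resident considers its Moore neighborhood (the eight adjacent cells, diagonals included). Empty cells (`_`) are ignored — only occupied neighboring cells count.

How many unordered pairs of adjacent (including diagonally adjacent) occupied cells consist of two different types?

11

Scan each occupied cell's neighbors to the right and below (and the two forward diagonals) so each pair is counted once.
From row 0: 5 unlike of 10 pairs (running 5/10).
From row 1: 4 unlike of 8 pairs (running 9/18).
From row 2: 2 unlike of 2 pairs (running 11/20).
Total adjacent occupied pairs: 20; unlike-type pairs: 11.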